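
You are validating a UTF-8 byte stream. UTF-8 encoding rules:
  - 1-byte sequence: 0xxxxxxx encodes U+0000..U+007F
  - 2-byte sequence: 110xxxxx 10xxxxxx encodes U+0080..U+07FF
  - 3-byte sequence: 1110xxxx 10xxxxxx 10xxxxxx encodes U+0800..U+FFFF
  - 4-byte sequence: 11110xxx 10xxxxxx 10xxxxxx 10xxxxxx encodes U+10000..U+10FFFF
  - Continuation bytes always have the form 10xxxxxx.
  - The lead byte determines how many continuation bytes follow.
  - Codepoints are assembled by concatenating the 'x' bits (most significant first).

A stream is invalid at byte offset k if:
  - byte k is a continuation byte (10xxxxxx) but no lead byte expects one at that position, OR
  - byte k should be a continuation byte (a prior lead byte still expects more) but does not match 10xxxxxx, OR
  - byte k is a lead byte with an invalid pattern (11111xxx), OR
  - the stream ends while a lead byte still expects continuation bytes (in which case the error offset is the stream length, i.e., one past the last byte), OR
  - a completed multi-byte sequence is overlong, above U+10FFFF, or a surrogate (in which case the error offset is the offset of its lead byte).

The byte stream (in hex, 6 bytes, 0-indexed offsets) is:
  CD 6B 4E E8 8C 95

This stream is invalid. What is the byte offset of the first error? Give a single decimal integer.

Answer: 1

Derivation:
Byte[0]=CD: 2-byte lead, need 1 cont bytes. acc=0xD
Byte[1]=6B: expected 10xxxxxx continuation. INVALID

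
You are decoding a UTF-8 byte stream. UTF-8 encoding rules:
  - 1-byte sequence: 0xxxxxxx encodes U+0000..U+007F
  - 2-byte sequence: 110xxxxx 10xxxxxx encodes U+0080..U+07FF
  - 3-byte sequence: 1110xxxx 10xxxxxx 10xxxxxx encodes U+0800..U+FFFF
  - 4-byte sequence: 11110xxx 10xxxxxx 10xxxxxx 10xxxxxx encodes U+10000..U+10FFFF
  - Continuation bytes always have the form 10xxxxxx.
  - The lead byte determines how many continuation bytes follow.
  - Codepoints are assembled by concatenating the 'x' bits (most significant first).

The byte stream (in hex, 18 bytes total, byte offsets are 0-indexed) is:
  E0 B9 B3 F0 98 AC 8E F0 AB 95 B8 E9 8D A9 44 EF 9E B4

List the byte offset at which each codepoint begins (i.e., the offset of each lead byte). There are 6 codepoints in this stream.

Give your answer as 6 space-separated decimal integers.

Answer: 0 3 7 11 14 15

Derivation:
Byte[0]=E0: 3-byte lead, need 2 cont bytes. acc=0x0
Byte[1]=B9: continuation. acc=(acc<<6)|0x39=0x39
Byte[2]=B3: continuation. acc=(acc<<6)|0x33=0xE73
Completed: cp=U+0E73 (starts at byte 0)
Byte[3]=F0: 4-byte lead, need 3 cont bytes. acc=0x0
Byte[4]=98: continuation. acc=(acc<<6)|0x18=0x18
Byte[5]=AC: continuation. acc=(acc<<6)|0x2C=0x62C
Byte[6]=8E: continuation. acc=(acc<<6)|0x0E=0x18B0E
Completed: cp=U+18B0E (starts at byte 3)
Byte[7]=F0: 4-byte lead, need 3 cont bytes. acc=0x0
Byte[8]=AB: continuation. acc=(acc<<6)|0x2B=0x2B
Byte[9]=95: continuation. acc=(acc<<6)|0x15=0xAD5
Byte[10]=B8: continuation. acc=(acc<<6)|0x38=0x2B578
Completed: cp=U+2B578 (starts at byte 7)
Byte[11]=E9: 3-byte lead, need 2 cont bytes. acc=0x9
Byte[12]=8D: continuation. acc=(acc<<6)|0x0D=0x24D
Byte[13]=A9: continuation. acc=(acc<<6)|0x29=0x9369
Completed: cp=U+9369 (starts at byte 11)
Byte[14]=44: 1-byte ASCII. cp=U+0044
Byte[15]=EF: 3-byte lead, need 2 cont bytes. acc=0xF
Byte[16]=9E: continuation. acc=(acc<<6)|0x1E=0x3DE
Byte[17]=B4: continuation. acc=(acc<<6)|0x34=0xF7B4
Completed: cp=U+F7B4 (starts at byte 15)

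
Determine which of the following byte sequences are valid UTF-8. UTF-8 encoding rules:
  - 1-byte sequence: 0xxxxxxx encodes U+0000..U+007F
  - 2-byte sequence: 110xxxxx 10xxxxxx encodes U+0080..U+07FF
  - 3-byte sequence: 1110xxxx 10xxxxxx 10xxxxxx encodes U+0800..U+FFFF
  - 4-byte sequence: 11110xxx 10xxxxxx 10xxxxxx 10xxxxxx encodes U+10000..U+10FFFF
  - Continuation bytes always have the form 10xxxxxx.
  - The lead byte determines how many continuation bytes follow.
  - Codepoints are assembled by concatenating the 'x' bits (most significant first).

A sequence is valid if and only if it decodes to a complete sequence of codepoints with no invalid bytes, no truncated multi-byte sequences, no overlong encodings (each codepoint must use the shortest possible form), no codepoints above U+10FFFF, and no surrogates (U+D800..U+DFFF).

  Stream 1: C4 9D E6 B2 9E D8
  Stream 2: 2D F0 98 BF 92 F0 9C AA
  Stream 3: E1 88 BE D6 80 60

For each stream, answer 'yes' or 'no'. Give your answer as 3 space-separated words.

Answer: no no yes

Derivation:
Stream 1: error at byte offset 6. INVALID
Stream 2: error at byte offset 8. INVALID
Stream 3: decodes cleanly. VALID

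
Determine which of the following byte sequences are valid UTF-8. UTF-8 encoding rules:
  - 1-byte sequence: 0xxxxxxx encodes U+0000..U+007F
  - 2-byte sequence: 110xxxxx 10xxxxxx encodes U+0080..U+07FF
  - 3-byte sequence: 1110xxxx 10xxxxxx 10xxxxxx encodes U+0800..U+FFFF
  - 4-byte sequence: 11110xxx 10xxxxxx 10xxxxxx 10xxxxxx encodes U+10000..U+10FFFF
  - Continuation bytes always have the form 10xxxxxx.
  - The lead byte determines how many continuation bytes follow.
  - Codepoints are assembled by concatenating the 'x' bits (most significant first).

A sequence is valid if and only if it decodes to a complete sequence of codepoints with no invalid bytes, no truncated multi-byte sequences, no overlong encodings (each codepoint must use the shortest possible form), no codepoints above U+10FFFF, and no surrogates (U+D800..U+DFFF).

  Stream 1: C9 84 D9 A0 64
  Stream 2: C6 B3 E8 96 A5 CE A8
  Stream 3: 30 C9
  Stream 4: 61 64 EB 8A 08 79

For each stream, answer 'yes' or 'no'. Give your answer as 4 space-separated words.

Stream 1: decodes cleanly. VALID
Stream 2: decodes cleanly. VALID
Stream 3: error at byte offset 2. INVALID
Stream 4: error at byte offset 4. INVALID

Answer: yes yes no no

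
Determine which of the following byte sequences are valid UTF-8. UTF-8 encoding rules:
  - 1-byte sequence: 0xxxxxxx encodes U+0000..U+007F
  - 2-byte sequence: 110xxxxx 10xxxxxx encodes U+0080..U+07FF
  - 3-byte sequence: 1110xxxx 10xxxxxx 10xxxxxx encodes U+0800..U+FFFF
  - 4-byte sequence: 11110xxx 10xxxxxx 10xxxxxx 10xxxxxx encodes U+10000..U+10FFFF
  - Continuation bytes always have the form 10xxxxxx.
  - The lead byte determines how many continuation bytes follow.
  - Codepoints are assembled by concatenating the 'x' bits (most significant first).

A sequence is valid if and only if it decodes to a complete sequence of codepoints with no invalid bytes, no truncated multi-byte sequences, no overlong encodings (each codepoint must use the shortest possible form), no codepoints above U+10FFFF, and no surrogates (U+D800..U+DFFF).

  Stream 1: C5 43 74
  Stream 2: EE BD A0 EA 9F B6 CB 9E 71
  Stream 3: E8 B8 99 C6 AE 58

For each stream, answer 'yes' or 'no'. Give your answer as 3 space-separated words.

Stream 1: error at byte offset 1. INVALID
Stream 2: decodes cleanly. VALID
Stream 3: decodes cleanly. VALID

Answer: no yes yes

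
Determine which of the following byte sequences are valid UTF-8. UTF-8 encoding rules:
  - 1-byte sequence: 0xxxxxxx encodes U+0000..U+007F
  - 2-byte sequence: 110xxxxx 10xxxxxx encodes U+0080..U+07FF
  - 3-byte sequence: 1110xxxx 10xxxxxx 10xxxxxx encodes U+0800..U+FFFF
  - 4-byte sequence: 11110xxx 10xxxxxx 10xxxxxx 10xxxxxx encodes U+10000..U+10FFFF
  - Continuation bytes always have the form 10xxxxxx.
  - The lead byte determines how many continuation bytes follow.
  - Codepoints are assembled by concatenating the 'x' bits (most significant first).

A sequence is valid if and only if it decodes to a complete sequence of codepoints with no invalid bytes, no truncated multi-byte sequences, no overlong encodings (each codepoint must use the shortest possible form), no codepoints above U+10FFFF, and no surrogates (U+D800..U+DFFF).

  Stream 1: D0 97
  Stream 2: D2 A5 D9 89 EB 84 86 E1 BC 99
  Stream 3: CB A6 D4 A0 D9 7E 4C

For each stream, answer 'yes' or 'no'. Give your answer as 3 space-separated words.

Answer: yes yes no

Derivation:
Stream 1: decodes cleanly. VALID
Stream 2: decodes cleanly. VALID
Stream 3: error at byte offset 5. INVALID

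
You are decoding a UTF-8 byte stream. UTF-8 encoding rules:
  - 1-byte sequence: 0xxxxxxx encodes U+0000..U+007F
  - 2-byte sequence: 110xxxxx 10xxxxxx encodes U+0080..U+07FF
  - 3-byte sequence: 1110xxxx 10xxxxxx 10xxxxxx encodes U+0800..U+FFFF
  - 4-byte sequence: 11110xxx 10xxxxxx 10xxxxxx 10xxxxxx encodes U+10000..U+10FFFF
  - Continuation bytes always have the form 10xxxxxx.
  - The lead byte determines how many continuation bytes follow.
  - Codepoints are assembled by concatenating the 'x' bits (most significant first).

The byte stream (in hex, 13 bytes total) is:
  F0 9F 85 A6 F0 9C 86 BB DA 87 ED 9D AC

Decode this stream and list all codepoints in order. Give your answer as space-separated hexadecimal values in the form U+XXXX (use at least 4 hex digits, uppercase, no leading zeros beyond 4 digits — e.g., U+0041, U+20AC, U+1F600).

Byte[0]=F0: 4-byte lead, need 3 cont bytes. acc=0x0
Byte[1]=9F: continuation. acc=(acc<<6)|0x1F=0x1F
Byte[2]=85: continuation. acc=(acc<<6)|0x05=0x7C5
Byte[3]=A6: continuation. acc=(acc<<6)|0x26=0x1F166
Completed: cp=U+1F166 (starts at byte 0)
Byte[4]=F0: 4-byte lead, need 3 cont bytes. acc=0x0
Byte[5]=9C: continuation. acc=(acc<<6)|0x1C=0x1C
Byte[6]=86: continuation. acc=(acc<<6)|0x06=0x706
Byte[7]=BB: continuation. acc=(acc<<6)|0x3B=0x1C1BB
Completed: cp=U+1C1BB (starts at byte 4)
Byte[8]=DA: 2-byte lead, need 1 cont bytes. acc=0x1A
Byte[9]=87: continuation. acc=(acc<<6)|0x07=0x687
Completed: cp=U+0687 (starts at byte 8)
Byte[10]=ED: 3-byte lead, need 2 cont bytes. acc=0xD
Byte[11]=9D: continuation. acc=(acc<<6)|0x1D=0x35D
Byte[12]=AC: continuation. acc=(acc<<6)|0x2C=0xD76C
Completed: cp=U+D76C (starts at byte 10)

Answer: U+1F166 U+1C1BB U+0687 U+D76C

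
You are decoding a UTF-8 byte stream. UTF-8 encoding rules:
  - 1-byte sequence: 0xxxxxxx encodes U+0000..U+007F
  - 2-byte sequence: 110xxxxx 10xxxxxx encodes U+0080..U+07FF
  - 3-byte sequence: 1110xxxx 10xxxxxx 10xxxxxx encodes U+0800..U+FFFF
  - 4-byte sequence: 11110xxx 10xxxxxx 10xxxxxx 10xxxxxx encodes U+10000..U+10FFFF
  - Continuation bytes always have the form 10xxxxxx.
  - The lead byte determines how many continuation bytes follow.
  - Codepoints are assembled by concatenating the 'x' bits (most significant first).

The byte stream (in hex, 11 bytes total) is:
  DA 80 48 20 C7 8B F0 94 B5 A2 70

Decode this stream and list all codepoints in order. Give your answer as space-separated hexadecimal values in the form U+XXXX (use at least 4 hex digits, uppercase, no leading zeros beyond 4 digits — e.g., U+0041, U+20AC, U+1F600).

Byte[0]=DA: 2-byte lead, need 1 cont bytes. acc=0x1A
Byte[1]=80: continuation. acc=(acc<<6)|0x00=0x680
Completed: cp=U+0680 (starts at byte 0)
Byte[2]=48: 1-byte ASCII. cp=U+0048
Byte[3]=20: 1-byte ASCII. cp=U+0020
Byte[4]=C7: 2-byte lead, need 1 cont bytes. acc=0x7
Byte[5]=8B: continuation. acc=(acc<<6)|0x0B=0x1CB
Completed: cp=U+01CB (starts at byte 4)
Byte[6]=F0: 4-byte lead, need 3 cont bytes. acc=0x0
Byte[7]=94: continuation. acc=(acc<<6)|0x14=0x14
Byte[8]=B5: continuation. acc=(acc<<6)|0x35=0x535
Byte[9]=A2: continuation. acc=(acc<<6)|0x22=0x14D62
Completed: cp=U+14D62 (starts at byte 6)
Byte[10]=70: 1-byte ASCII. cp=U+0070

Answer: U+0680 U+0048 U+0020 U+01CB U+14D62 U+0070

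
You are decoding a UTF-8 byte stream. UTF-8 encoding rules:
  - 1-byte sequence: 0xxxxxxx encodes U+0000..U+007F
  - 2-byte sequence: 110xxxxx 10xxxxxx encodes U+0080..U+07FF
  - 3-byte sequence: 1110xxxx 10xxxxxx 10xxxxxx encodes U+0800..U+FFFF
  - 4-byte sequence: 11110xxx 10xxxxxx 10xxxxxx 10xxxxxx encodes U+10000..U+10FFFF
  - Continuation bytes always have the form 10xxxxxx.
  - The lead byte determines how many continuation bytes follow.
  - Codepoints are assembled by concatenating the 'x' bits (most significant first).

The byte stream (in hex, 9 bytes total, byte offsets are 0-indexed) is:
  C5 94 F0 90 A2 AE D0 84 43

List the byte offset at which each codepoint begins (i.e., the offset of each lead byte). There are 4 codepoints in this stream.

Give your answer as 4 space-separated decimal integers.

Byte[0]=C5: 2-byte lead, need 1 cont bytes. acc=0x5
Byte[1]=94: continuation. acc=(acc<<6)|0x14=0x154
Completed: cp=U+0154 (starts at byte 0)
Byte[2]=F0: 4-byte lead, need 3 cont bytes. acc=0x0
Byte[3]=90: continuation. acc=(acc<<6)|0x10=0x10
Byte[4]=A2: continuation. acc=(acc<<6)|0x22=0x422
Byte[5]=AE: continuation. acc=(acc<<6)|0x2E=0x108AE
Completed: cp=U+108AE (starts at byte 2)
Byte[6]=D0: 2-byte lead, need 1 cont bytes. acc=0x10
Byte[7]=84: continuation. acc=(acc<<6)|0x04=0x404
Completed: cp=U+0404 (starts at byte 6)
Byte[8]=43: 1-byte ASCII. cp=U+0043

Answer: 0 2 6 8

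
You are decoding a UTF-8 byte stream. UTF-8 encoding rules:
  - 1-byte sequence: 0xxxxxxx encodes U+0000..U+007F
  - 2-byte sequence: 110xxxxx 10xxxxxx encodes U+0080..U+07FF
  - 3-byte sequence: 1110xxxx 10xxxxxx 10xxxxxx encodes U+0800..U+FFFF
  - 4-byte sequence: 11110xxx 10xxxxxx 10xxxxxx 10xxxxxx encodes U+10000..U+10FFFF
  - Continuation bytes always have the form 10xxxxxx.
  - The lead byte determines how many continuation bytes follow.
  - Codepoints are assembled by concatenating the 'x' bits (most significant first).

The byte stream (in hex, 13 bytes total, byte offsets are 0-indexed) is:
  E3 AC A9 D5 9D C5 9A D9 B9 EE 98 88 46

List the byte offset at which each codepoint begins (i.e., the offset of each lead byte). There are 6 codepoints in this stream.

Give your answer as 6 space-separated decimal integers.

Answer: 0 3 5 7 9 12

Derivation:
Byte[0]=E3: 3-byte lead, need 2 cont bytes. acc=0x3
Byte[1]=AC: continuation. acc=(acc<<6)|0x2C=0xEC
Byte[2]=A9: continuation. acc=(acc<<6)|0x29=0x3B29
Completed: cp=U+3B29 (starts at byte 0)
Byte[3]=D5: 2-byte lead, need 1 cont bytes. acc=0x15
Byte[4]=9D: continuation. acc=(acc<<6)|0x1D=0x55D
Completed: cp=U+055D (starts at byte 3)
Byte[5]=C5: 2-byte lead, need 1 cont bytes. acc=0x5
Byte[6]=9A: continuation. acc=(acc<<6)|0x1A=0x15A
Completed: cp=U+015A (starts at byte 5)
Byte[7]=D9: 2-byte lead, need 1 cont bytes. acc=0x19
Byte[8]=B9: continuation. acc=(acc<<6)|0x39=0x679
Completed: cp=U+0679 (starts at byte 7)
Byte[9]=EE: 3-byte lead, need 2 cont bytes. acc=0xE
Byte[10]=98: continuation. acc=(acc<<6)|0x18=0x398
Byte[11]=88: continuation. acc=(acc<<6)|0x08=0xE608
Completed: cp=U+E608 (starts at byte 9)
Byte[12]=46: 1-byte ASCII. cp=U+0046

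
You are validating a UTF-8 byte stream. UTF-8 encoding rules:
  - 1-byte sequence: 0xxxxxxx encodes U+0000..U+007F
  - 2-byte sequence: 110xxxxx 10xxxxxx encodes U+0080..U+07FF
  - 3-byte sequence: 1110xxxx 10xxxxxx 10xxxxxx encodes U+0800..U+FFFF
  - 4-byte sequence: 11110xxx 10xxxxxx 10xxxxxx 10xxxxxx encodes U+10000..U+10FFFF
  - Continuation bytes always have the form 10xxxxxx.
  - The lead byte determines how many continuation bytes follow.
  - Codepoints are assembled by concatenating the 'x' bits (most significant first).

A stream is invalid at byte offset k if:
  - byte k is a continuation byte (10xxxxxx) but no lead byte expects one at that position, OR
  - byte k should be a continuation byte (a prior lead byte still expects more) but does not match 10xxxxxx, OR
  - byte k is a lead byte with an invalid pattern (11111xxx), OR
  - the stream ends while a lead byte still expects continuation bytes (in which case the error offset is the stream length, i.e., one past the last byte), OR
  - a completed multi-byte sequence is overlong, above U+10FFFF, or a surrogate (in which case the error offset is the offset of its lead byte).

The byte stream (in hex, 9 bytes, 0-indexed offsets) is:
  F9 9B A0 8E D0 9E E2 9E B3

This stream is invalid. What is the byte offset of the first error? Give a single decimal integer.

Byte[0]=F9: INVALID lead byte (not 0xxx/110x/1110/11110)

Answer: 0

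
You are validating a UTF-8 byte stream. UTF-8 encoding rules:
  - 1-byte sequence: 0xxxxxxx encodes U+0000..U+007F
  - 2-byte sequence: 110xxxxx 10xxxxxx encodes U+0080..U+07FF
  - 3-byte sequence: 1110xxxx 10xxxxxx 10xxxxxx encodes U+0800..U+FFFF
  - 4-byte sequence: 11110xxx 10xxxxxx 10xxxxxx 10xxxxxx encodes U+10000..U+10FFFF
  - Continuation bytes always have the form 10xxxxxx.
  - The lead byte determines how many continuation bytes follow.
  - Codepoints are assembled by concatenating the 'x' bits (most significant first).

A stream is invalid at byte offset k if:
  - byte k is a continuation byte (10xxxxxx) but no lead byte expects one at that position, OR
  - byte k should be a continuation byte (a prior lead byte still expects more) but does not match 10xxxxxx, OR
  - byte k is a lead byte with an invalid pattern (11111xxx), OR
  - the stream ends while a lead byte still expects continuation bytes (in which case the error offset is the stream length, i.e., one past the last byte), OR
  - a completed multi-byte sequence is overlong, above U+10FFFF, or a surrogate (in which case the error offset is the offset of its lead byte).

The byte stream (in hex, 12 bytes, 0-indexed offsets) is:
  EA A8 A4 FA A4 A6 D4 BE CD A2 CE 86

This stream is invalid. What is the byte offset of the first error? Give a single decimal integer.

Answer: 3

Derivation:
Byte[0]=EA: 3-byte lead, need 2 cont bytes. acc=0xA
Byte[1]=A8: continuation. acc=(acc<<6)|0x28=0x2A8
Byte[2]=A4: continuation. acc=(acc<<6)|0x24=0xAA24
Completed: cp=U+AA24 (starts at byte 0)
Byte[3]=FA: INVALID lead byte (not 0xxx/110x/1110/11110)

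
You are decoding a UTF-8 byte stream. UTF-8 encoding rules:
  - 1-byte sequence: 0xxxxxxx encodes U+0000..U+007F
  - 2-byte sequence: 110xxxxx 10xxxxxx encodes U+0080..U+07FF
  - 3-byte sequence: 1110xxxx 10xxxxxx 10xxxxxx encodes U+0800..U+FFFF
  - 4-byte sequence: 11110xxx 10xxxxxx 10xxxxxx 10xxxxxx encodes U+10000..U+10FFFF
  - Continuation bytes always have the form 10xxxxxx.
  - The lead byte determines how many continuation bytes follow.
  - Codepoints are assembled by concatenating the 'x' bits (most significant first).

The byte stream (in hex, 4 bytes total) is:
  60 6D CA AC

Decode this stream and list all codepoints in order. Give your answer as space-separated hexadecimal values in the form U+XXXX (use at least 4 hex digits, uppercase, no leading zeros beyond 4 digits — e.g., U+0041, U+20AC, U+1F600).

Answer: U+0060 U+006D U+02AC

Derivation:
Byte[0]=60: 1-byte ASCII. cp=U+0060
Byte[1]=6D: 1-byte ASCII. cp=U+006D
Byte[2]=CA: 2-byte lead, need 1 cont bytes. acc=0xA
Byte[3]=AC: continuation. acc=(acc<<6)|0x2C=0x2AC
Completed: cp=U+02AC (starts at byte 2)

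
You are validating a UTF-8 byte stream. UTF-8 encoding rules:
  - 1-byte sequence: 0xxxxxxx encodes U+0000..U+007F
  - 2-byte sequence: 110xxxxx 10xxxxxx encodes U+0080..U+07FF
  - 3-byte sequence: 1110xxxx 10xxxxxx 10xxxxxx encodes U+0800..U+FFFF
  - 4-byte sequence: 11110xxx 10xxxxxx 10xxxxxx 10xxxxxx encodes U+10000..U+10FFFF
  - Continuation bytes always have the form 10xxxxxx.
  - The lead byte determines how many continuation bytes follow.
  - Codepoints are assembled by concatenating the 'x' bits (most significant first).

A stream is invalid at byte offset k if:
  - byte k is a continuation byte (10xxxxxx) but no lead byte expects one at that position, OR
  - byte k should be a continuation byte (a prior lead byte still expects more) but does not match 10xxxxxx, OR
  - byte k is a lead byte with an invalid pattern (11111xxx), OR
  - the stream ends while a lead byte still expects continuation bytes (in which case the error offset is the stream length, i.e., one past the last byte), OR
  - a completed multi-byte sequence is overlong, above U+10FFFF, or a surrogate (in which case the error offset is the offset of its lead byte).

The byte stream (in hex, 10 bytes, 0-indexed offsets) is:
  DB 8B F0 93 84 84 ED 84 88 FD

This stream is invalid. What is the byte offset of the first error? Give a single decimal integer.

Answer: 9

Derivation:
Byte[0]=DB: 2-byte lead, need 1 cont bytes. acc=0x1B
Byte[1]=8B: continuation. acc=(acc<<6)|0x0B=0x6CB
Completed: cp=U+06CB (starts at byte 0)
Byte[2]=F0: 4-byte lead, need 3 cont bytes. acc=0x0
Byte[3]=93: continuation. acc=(acc<<6)|0x13=0x13
Byte[4]=84: continuation. acc=(acc<<6)|0x04=0x4C4
Byte[5]=84: continuation. acc=(acc<<6)|0x04=0x13104
Completed: cp=U+13104 (starts at byte 2)
Byte[6]=ED: 3-byte lead, need 2 cont bytes. acc=0xD
Byte[7]=84: continuation. acc=(acc<<6)|0x04=0x344
Byte[8]=88: continuation. acc=(acc<<6)|0x08=0xD108
Completed: cp=U+D108 (starts at byte 6)
Byte[9]=FD: INVALID lead byte (not 0xxx/110x/1110/11110)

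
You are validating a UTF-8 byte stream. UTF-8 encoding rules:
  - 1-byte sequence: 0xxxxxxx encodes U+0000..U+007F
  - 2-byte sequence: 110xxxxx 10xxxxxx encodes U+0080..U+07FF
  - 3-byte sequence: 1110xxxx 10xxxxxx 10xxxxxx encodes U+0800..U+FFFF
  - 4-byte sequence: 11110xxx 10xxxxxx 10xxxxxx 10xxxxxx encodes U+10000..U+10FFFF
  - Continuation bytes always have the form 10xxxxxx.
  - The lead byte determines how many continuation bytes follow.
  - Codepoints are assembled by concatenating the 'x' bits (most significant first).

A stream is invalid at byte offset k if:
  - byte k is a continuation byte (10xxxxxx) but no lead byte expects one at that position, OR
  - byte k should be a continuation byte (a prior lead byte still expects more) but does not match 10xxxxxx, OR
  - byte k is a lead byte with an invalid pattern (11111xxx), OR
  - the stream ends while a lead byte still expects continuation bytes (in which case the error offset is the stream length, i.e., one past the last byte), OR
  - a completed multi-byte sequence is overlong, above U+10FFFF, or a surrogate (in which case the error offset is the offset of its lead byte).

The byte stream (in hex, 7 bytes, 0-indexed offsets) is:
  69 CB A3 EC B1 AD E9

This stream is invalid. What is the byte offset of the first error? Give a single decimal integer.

Byte[0]=69: 1-byte ASCII. cp=U+0069
Byte[1]=CB: 2-byte lead, need 1 cont bytes. acc=0xB
Byte[2]=A3: continuation. acc=(acc<<6)|0x23=0x2E3
Completed: cp=U+02E3 (starts at byte 1)
Byte[3]=EC: 3-byte lead, need 2 cont bytes. acc=0xC
Byte[4]=B1: continuation. acc=(acc<<6)|0x31=0x331
Byte[5]=AD: continuation. acc=(acc<<6)|0x2D=0xCC6D
Completed: cp=U+CC6D (starts at byte 3)
Byte[6]=E9: 3-byte lead, need 2 cont bytes. acc=0x9
Byte[7]: stream ended, expected continuation. INVALID

Answer: 7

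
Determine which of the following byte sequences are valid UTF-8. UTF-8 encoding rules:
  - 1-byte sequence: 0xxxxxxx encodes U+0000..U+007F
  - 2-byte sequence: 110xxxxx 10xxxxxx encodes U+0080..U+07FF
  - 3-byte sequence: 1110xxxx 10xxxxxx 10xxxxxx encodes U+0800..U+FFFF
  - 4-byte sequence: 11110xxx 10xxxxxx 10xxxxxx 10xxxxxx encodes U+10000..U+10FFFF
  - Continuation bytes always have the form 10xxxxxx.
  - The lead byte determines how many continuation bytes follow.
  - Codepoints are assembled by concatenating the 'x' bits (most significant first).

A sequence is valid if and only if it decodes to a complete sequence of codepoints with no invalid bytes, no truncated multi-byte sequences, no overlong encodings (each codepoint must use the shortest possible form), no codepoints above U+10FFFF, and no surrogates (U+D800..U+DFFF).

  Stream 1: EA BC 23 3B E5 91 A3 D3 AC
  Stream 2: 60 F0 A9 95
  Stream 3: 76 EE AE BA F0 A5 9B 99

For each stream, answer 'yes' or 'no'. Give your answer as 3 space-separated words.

Answer: no no yes

Derivation:
Stream 1: error at byte offset 2. INVALID
Stream 2: error at byte offset 4. INVALID
Stream 3: decodes cleanly. VALID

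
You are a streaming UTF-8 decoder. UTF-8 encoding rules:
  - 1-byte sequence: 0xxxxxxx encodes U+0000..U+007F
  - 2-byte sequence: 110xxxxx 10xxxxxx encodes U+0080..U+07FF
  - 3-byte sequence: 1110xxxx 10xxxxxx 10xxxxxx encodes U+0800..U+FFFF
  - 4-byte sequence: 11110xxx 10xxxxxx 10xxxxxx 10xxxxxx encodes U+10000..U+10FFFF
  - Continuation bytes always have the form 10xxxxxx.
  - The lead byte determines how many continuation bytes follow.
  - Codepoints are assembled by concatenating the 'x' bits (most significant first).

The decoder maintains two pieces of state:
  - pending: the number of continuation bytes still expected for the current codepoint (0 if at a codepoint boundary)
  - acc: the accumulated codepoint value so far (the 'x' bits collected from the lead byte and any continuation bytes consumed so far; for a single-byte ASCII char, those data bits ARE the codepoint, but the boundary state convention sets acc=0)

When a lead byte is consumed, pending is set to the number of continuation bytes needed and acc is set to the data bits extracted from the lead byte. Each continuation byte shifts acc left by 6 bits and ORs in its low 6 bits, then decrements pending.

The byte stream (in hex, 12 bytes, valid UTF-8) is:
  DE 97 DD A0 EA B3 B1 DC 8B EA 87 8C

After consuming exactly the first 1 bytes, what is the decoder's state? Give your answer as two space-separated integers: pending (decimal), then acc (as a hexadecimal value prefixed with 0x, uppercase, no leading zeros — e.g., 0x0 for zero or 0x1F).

Answer: 1 0x1E

Derivation:
Byte[0]=DE: 2-byte lead. pending=1, acc=0x1E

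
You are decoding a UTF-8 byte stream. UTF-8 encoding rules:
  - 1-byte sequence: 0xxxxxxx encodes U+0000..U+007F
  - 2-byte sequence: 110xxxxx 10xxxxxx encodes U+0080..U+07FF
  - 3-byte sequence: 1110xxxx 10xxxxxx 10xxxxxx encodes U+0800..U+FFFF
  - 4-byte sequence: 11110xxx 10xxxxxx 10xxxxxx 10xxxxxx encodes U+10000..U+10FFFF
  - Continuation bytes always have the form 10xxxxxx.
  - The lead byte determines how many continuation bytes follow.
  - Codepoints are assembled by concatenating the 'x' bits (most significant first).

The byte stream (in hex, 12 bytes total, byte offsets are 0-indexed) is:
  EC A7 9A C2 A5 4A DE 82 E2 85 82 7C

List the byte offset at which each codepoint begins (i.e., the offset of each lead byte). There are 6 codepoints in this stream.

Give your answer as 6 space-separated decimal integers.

Byte[0]=EC: 3-byte lead, need 2 cont bytes. acc=0xC
Byte[1]=A7: continuation. acc=(acc<<6)|0x27=0x327
Byte[2]=9A: continuation. acc=(acc<<6)|0x1A=0xC9DA
Completed: cp=U+C9DA (starts at byte 0)
Byte[3]=C2: 2-byte lead, need 1 cont bytes. acc=0x2
Byte[4]=A5: continuation. acc=(acc<<6)|0x25=0xA5
Completed: cp=U+00A5 (starts at byte 3)
Byte[5]=4A: 1-byte ASCII. cp=U+004A
Byte[6]=DE: 2-byte lead, need 1 cont bytes. acc=0x1E
Byte[7]=82: continuation. acc=(acc<<6)|0x02=0x782
Completed: cp=U+0782 (starts at byte 6)
Byte[8]=E2: 3-byte lead, need 2 cont bytes. acc=0x2
Byte[9]=85: continuation. acc=(acc<<6)|0x05=0x85
Byte[10]=82: continuation. acc=(acc<<6)|0x02=0x2142
Completed: cp=U+2142 (starts at byte 8)
Byte[11]=7C: 1-byte ASCII. cp=U+007C

Answer: 0 3 5 6 8 11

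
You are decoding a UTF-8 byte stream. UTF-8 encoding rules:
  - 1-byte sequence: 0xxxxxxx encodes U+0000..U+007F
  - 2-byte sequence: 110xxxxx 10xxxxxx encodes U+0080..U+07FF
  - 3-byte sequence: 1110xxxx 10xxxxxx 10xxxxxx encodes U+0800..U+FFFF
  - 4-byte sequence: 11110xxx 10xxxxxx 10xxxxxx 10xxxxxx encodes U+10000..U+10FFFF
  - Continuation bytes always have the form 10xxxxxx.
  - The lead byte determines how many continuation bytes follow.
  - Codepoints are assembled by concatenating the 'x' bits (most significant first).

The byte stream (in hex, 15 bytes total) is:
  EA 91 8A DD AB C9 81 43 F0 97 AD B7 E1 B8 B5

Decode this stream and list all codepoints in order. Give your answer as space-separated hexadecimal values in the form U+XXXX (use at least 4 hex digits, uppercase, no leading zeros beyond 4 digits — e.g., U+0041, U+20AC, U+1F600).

Answer: U+A44A U+076B U+0241 U+0043 U+17B77 U+1E35

Derivation:
Byte[0]=EA: 3-byte lead, need 2 cont bytes. acc=0xA
Byte[1]=91: continuation. acc=(acc<<6)|0x11=0x291
Byte[2]=8A: continuation. acc=(acc<<6)|0x0A=0xA44A
Completed: cp=U+A44A (starts at byte 0)
Byte[3]=DD: 2-byte lead, need 1 cont bytes. acc=0x1D
Byte[4]=AB: continuation. acc=(acc<<6)|0x2B=0x76B
Completed: cp=U+076B (starts at byte 3)
Byte[5]=C9: 2-byte lead, need 1 cont bytes. acc=0x9
Byte[6]=81: continuation. acc=(acc<<6)|0x01=0x241
Completed: cp=U+0241 (starts at byte 5)
Byte[7]=43: 1-byte ASCII. cp=U+0043
Byte[8]=F0: 4-byte lead, need 3 cont bytes. acc=0x0
Byte[9]=97: continuation. acc=(acc<<6)|0x17=0x17
Byte[10]=AD: continuation. acc=(acc<<6)|0x2D=0x5ED
Byte[11]=B7: continuation. acc=(acc<<6)|0x37=0x17B77
Completed: cp=U+17B77 (starts at byte 8)
Byte[12]=E1: 3-byte lead, need 2 cont bytes. acc=0x1
Byte[13]=B8: continuation. acc=(acc<<6)|0x38=0x78
Byte[14]=B5: continuation. acc=(acc<<6)|0x35=0x1E35
Completed: cp=U+1E35 (starts at byte 12)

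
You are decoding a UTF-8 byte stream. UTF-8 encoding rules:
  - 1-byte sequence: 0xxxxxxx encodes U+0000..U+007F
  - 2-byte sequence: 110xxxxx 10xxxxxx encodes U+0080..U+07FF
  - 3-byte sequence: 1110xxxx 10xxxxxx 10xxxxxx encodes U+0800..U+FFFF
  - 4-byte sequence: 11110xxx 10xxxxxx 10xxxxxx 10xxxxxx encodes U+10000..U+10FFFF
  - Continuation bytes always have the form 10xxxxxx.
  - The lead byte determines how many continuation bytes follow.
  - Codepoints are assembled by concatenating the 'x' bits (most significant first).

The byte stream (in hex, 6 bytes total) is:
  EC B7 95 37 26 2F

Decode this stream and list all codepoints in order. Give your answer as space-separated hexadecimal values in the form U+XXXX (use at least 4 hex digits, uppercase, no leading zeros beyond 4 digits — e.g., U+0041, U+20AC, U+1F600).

Byte[0]=EC: 3-byte lead, need 2 cont bytes. acc=0xC
Byte[1]=B7: continuation. acc=(acc<<6)|0x37=0x337
Byte[2]=95: continuation. acc=(acc<<6)|0x15=0xCDD5
Completed: cp=U+CDD5 (starts at byte 0)
Byte[3]=37: 1-byte ASCII. cp=U+0037
Byte[4]=26: 1-byte ASCII. cp=U+0026
Byte[5]=2F: 1-byte ASCII. cp=U+002F

Answer: U+CDD5 U+0037 U+0026 U+002F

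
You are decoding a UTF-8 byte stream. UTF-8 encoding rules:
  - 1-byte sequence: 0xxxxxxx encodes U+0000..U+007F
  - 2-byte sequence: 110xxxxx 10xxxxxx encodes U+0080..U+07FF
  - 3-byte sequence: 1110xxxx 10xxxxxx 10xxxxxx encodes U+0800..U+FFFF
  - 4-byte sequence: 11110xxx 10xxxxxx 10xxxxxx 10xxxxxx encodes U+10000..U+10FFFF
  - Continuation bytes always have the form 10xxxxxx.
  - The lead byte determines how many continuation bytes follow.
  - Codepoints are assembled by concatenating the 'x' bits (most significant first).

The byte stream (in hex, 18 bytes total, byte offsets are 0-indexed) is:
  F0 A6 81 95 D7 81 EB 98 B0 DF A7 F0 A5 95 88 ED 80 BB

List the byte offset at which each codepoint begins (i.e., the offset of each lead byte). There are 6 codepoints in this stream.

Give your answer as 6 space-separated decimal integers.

Byte[0]=F0: 4-byte lead, need 3 cont bytes. acc=0x0
Byte[1]=A6: continuation. acc=(acc<<6)|0x26=0x26
Byte[2]=81: continuation. acc=(acc<<6)|0x01=0x981
Byte[3]=95: continuation. acc=(acc<<6)|0x15=0x26055
Completed: cp=U+26055 (starts at byte 0)
Byte[4]=D7: 2-byte lead, need 1 cont bytes. acc=0x17
Byte[5]=81: continuation. acc=(acc<<6)|0x01=0x5C1
Completed: cp=U+05C1 (starts at byte 4)
Byte[6]=EB: 3-byte lead, need 2 cont bytes. acc=0xB
Byte[7]=98: continuation. acc=(acc<<6)|0x18=0x2D8
Byte[8]=B0: continuation. acc=(acc<<6)|0x30=0xB630
Completed: cp=U+B630 (starts at byte 6)
Byte[9]=DF: 2-byte lead, need 1 cont bytes. acc=0x1F
Byte[10]=A7: continuation. acc=(acc<<6)|0x27=0x7E7
Completed: cp=U+07E7 (starts at byte 9)
Byte[11]=F0: 4-byte lead, need 3 cont bytes. acc=0x0
Byte[12]=A5: continuation. acc=(acc<<6)|0x25=0x25
Byte[13]=95: continuation. acc=(acc<<6)|0x15=0x955
Byte[14]=88: continuation. acc=(acc<<6)|0x08=0x25548
Completed: cp=U+25548 (starts at byte 11)
Byte[15]=ED: 3-byte lead, need 2 cont bytes. acc=0xD
Byte[16]=80: continuation. acc=(acc<<6)|0x00=0x340
Byte[17]=BB: continuation. acc=(acc<<6)|0x3B=0xD03B
Completed: cp=U+D03B (starts at byte 15)

Answer: 0 4 6 9 11 15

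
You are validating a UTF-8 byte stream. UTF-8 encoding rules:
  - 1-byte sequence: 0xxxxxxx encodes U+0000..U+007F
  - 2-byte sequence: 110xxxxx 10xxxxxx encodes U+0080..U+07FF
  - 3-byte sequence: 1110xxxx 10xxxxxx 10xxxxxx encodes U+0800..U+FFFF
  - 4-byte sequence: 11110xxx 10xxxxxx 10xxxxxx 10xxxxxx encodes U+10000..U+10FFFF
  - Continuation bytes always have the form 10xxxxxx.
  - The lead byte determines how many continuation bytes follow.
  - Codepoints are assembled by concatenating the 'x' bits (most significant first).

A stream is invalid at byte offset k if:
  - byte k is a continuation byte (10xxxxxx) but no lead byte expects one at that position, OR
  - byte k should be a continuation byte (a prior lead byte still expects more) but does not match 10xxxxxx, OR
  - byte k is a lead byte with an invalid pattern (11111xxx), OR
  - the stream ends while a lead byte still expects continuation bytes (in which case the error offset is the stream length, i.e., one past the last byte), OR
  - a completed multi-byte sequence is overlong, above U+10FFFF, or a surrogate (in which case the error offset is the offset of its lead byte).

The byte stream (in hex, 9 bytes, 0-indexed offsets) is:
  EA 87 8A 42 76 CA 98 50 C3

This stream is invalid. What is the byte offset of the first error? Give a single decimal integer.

Byte[0]=EA: 3-byte lead, need 2 cont bytes. acc=0xA
Byte[1]=87: continuation. acc=(acc<<6)|0x07=0x287
Byte[2]=8A: continuation. acc=(acc<<6)|0x0A=0xA1CA
Completed: cp=U+A1CA (starts at byte 0)
Byte[3]=42: 1-byte ASCII. cp=U+0042
Byte[4]=76: 1-byte ASCII. cp=U+0076
Byte[5]=CA: 2-byte lead, need 1 cont bytes. acc=0xA
Byte[6]=98: continuation. acc=(acc<<6)|0x18=0x298
Completed: cp=U+0298 (starts at byte 5)
Byte[7]=50: 1-byte ASCII. cp=U+0050
Byte[8]=C3: 2-byte lead, need 1 cont bytes. acc=0x3
Byte[9]: stream ended, expected continuation. INVALID

Answer: 9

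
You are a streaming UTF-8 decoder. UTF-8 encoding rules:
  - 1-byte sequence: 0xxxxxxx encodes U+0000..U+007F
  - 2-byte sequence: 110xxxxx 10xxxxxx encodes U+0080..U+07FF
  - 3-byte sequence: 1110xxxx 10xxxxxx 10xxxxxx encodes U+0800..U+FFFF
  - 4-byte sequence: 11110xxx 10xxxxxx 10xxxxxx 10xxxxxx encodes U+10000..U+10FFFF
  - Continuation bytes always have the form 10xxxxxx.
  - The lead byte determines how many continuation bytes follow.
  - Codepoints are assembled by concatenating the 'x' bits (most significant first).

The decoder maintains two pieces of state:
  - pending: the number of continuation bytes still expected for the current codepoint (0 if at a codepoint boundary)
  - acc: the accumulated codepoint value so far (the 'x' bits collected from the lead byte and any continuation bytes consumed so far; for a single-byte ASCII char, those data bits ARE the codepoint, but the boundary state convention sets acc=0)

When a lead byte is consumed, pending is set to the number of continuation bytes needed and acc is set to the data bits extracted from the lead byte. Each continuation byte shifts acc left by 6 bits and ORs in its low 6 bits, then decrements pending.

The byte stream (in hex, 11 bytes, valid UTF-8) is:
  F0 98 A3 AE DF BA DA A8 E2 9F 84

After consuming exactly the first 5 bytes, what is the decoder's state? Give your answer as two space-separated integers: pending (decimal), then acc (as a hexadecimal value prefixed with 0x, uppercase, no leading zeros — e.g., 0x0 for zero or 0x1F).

Byte[0]=F0: 4-byte lead. pending=3, acc=0x0
Byte[1]=98: continuation. acc=(acc<<6)|0x18=0x18, pending=2
Byte[2]=A3: continuation. acc=(acc<<6)|0x23=0x623, pending=1
Byte[3]=AE: continuation. acc=(acc<<6)|0x2E=0x188EE, pending=0
Byte[4]=DF: 2-byte lead. pending=1, acc=0x1F

Answer: 1 0x1F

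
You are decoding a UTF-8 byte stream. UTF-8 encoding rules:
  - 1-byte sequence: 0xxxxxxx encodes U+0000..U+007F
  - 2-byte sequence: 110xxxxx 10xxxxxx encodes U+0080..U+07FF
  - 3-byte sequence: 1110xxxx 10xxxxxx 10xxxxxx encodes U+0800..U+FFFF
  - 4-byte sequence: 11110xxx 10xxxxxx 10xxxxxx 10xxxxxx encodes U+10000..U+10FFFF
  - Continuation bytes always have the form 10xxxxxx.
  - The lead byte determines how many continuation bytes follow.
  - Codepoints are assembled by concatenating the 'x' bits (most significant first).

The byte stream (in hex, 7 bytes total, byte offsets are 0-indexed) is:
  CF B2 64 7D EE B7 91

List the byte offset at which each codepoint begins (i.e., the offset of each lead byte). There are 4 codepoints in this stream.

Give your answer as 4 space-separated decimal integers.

Byte[0]=CF: 2-byte lead, need 1 cont bytes. acc=0xF
Byte[1]=B2: continuation. acc=(acc<<6)|0x32=0x3F2
Completed: cp=U+03F2 (starts at byte 0)
Byte[2]=64: 1-byte ASCII. cp=U+0064
Byte[3]=7D: 1-byte ASCII. cp=U+007D
Byte[4]=EE: 3-byte lead, need 2 cont bytes. acc=0xE
Byte[5]=B7: continuation. acc=(acc<<6)|0x37=0x3B7
Byte[6]=91: continuation. acc=(acc<<6)|0x11=0xEDD1
Completed: cp=U+EDD1 (starts at byte 4)

Answer: 0 2 3 4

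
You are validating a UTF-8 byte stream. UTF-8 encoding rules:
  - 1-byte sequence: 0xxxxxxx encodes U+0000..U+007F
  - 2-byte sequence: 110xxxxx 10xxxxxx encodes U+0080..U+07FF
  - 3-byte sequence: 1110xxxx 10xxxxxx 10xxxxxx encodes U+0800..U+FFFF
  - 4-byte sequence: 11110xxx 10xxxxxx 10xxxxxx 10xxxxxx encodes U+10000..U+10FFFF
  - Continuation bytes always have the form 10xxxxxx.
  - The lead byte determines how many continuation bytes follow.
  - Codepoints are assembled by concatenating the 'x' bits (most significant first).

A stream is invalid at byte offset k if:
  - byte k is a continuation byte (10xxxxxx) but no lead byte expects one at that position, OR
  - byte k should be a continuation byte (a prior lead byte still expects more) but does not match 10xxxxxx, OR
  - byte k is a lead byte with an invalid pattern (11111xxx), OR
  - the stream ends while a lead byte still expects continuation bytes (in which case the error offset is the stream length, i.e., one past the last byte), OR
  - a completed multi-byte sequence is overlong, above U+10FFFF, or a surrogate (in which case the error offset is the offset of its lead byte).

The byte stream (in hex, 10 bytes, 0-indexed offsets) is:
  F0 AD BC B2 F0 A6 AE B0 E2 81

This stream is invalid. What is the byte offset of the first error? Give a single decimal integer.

Byte[0]=F0: 4-byte lead, need 3 cont bytes. acc=0x0
Byte[1]=AD: continuation. acc=(acc<<6)|0x2D=0x2D
Byte[2]=BC: continuation. acc=(acc<<6)|0x3C=0xB7C
Byte[3]=B2: continuation. acc=(acc<<6)|0x32=0x2DF32
Completed: cp=U+2DF32 (starts at byte 0)
Byte[4]=F0: 4-byte lead, need 3 cont bytes. acc=0x0
Byte[5]=A6: continuation. acc=(acc<<6)|0x26=0x26
Byte[6]=AE: continuation. acc=(acc<<6)|0x2E=0x9AE
Byte[7]=B0: continuation. acc=(acc<<6)|0x30=0x26BB0
Completed: cp=U+26BB0 (starts at byte 4)
Byte[8]=E2: 3-byte lead, need 2 cont bytes. acc=0x2
Byte[9]=81: continuation. acc=(acc<<6)|0x01=0x81
Byte[10]: stream ended, expected continuation. INVALID

Answer: 10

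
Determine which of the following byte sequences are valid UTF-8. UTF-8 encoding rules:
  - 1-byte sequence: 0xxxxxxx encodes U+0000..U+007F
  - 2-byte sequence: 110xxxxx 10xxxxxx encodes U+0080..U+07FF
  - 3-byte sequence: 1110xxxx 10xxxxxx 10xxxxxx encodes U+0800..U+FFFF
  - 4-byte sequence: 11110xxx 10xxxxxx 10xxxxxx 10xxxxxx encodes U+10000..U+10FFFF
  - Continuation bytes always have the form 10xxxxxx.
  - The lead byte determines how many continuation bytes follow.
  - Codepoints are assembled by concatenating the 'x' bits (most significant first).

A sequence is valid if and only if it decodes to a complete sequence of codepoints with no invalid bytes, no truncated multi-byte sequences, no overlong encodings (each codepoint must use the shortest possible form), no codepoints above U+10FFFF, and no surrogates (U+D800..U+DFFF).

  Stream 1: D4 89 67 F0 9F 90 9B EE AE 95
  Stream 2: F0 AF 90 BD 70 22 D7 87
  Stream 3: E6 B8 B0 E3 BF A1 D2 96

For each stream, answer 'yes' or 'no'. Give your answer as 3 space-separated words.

Stream 1: decodes cleanly. VALID
Stream 2: decodes cleanly. VALID
Stream 3: decodes cleanly. VALID

Answer: yes yes yes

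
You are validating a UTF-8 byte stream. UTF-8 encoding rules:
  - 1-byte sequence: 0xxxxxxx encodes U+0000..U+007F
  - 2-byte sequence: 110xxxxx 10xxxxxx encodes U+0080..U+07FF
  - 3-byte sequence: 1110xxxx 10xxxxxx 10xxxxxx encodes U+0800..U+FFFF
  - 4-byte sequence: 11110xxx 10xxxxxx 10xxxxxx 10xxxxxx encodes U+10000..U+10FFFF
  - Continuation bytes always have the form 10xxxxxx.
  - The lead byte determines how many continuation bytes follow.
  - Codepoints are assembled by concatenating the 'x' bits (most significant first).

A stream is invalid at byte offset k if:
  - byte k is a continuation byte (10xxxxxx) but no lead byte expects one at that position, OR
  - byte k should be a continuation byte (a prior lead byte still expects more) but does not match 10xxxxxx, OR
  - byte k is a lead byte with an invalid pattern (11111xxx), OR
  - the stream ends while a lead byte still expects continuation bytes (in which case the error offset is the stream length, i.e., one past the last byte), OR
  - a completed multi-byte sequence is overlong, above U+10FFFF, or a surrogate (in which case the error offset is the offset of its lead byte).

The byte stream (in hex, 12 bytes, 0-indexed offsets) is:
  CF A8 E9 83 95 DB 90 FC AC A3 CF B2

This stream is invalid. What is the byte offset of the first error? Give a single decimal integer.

Byte[0]=CF: 2-byte lead, need 1 cont bytes. acc=0xF
Byte[1]=A8: continuation. acc=(acc<<6)|0x28=0x3E8
Completed: cp=U+03E8 (starts at byte 0)
Byte[2]=E9: 3-byte lead, need 2 cont bytes. acc=0x9
Byte[3]=83: continuation. acc=(acc<<6)|0x03=0x243
Byte[4]=95: continuation. acc=(acc<<6)|0x15=0x90D5
Completed: cp=U+90D5 (starts at byte 2)
Byte[5]=DB: 2-byte lead, need 1 cont bytes. acc=0x1B
Byte[6]=90: continuation. acc=(acc<<6)|0x10=0x6D0
Completed: cp=U+06D0 (starts at byte 5)
Byte[7]=FC: INVALID lead byte (not 0xxx/110x/1110/11110)

Answer: 7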